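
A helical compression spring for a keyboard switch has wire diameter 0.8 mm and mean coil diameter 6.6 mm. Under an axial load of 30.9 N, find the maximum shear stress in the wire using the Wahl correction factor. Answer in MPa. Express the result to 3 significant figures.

1190 MPa

Spring index C = D/d = 6.6/0.8 = 8.2500
K_W = (4C−1)/(4C−4) + 0.615/C = 32.000/29.000 + 0.0745 = 1.1780
τ₀ = 8FD/(πd³) = 8·30.9·6.6/(π·0.8³) = 1631.52/1.6085 = 1014.3 MPa
τ_max = K·τ₀ = 1.1780 × 1014.3 = 1194.9 MPa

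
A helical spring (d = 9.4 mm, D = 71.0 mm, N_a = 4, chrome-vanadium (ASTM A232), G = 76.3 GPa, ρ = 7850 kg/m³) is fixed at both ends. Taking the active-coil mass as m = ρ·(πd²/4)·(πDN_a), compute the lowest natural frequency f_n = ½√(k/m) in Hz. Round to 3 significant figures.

k = Gd⁴/(8D³N_a) = (76.3×10³)(9.4⁴)/(8·71.0³·4) = 52.013 N/mm = 52013 N/m
Wire length L = πDN_a = π·71.0·4 = 892.21 mm
m = ρ·(πd²/4)·L = 7850 × 69.398×10⁻⁶ m² × 0.89221 m = 0.48605 kg
f_n = ½√(k/m) = 0.5·√(52013/0.48605) = 0.5·√(1.0701e+05) = 163.56 Hz

164 Hz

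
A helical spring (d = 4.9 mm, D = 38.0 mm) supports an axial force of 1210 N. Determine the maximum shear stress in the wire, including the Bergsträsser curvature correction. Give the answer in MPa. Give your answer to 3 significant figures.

Spring index C = D/d = 38.0/4.9 = 7.7551
K_B = (4C+2)/(4C−3) = 33.020/28.020 = 1.1784
τ₀ = 8FD/(πd³) = 8·1210·38.0/(π·4.9³) = 367840/369.61 = 995.22 MPa
τ_max = K·τ₀ = 1.1784 × 995.22 = 1172.8 MPa

1170 MPa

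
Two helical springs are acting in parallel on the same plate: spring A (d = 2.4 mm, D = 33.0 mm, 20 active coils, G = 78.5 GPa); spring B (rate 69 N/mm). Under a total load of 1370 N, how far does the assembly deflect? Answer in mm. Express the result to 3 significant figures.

19.7 mm

k_A = Gd⁴/(8D³N_a) = (78.5×10³)(2.4⁴)/(8·33.0³·20) = 0.45295 N/mm
Parallel: k_eq = 0.45295 + 69 = 69.453 N/mm
δ = F/k_eq = 1370/69.453 = 19.726 mm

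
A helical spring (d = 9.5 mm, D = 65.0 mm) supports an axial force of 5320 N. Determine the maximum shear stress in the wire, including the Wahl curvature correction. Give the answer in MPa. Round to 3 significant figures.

1250 MPa

Spring index C = D/d = 65.0/9.5 = 6.8421
K_W = (4C−1)/(4C−4) + 0.615/C = 26.368/23.368 + 0.0899 = 1.2183
τ₀ = 8FD/(πd³) = 8·5320·65.0/(π·9.5³) = 2.7664e+06/2693.5 = 1027.1 MPa
τ_max = K·τ₀ = 1.2183 × 1027.1 = 1251.2 MPa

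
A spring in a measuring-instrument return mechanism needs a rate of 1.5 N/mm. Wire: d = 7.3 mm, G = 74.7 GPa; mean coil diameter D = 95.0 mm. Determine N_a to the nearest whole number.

N_a = Gd⁴/(8D³k) = (74.7×10³ × 7.3⁴)/(8 × 95.0³ × 1.5)
    = 2.12135e+08 / 1.02885e+07 = 20.62 → 21 coils

21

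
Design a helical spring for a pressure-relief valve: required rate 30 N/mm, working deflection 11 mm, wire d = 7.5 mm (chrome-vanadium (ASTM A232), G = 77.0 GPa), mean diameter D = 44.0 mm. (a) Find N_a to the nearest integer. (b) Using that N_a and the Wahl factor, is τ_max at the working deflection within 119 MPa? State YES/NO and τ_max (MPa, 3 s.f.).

(a) 12 coils; (b) YES, τ_max = 110 MPa

N_a = Gd⁴/(8D³k) = (77.0×10³)(7.5⁴)/(8·44.0³·30) = 11.92 → N_a = 12
Actual rate k = Gd⁴/(8D³·12) = 29.792 N/mm
Working load F = kδ = 29.792·11 = 327.72 N
C = 44.0/7.5 = 5.8667; K_W = (4C−1)/(4C−4)+0.615/C = 1.2589
τ_max = K_W·8FD/(πd³) = 1.2589·87.038 = 109.58 MPa
τ_max ≤ 119 MPa → acceptable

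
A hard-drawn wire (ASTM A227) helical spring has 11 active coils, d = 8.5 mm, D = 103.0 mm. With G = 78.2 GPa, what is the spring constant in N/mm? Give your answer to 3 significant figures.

k = Gd⁴/(8D³N_a) = (78.2×10³ × 8.5⁴) / (8 × 103.0³ × 11)
  = 4.08209e+08 / 9.616e+07 = 4.2451 N/mm

4.25 N/mm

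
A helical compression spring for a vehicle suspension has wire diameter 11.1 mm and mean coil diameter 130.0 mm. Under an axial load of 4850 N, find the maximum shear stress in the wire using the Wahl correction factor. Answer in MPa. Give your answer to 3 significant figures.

Spring index C = D/d = 130.0/11.1 = 11.7117
K_W = (4C−1)/(4C−4) + 0.615/C = 45.847/42.847 + 0.0525 = 1.1225
τ₀ = 8FD/(πd³) = 8·4850·130.0/(π·11.1³) = 5.044e+06/4296.5 = 1174 MPa
τ_max = K·τ₀ = 1.1225 × 1174 = 1317.8 MPa

1320 MPa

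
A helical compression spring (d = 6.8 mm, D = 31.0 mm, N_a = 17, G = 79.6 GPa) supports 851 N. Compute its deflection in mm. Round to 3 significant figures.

20.3 mm

k = Gd⁴/(8D³N_a) = (79.6×10³)(6.8⁴)/(8·31.0³·17) = 42.007 N/mm
δ = F/k = 851 / 42.007 = 20.258 mm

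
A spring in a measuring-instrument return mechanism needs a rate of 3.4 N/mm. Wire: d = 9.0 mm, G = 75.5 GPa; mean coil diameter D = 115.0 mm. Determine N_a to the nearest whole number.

12

N_a = Gd⁴/(8D³k) = (75.5×10³ × 9.0⁴)/(8 × 115.0³ × 3.4)
    = 4.95356e+08 / 4.13678e+07 = 11.97 → 12 coils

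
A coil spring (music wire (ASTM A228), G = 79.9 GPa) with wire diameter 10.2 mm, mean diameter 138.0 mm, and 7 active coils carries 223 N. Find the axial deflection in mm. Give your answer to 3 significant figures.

k = Gd⁴/(8D³N_a) = (79.9×10³)(10.2⁴)/(8·138.0³·7) = 5.8765 N/mm
δ = F/k = 223 / 5.8765 = 37.947 mm

37.9 mm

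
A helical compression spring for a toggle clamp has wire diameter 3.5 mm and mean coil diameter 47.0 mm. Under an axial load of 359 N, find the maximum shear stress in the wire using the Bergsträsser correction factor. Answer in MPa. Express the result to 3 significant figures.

Spring index C = D/d = 47.0/3.5 = 13.4286
K_B = (4C+2)/(4C−3) = 55.714/50.714 = 1.0986
τ₀ = 8FD/(πd³) = 8·359·47.0/(π·3.5³) = 134984/134.7 = 1002.1 MPa
τ_max = K·τ₀ = 1.0986 × 1002.1 = 1100.9 MPa

1100 MPa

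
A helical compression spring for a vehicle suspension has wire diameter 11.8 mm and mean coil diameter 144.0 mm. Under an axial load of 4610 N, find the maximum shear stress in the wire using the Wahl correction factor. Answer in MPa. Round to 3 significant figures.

Spring index C = D/d = 144.0/11.8 = 12.2034
K_W = (4C−1)/(4C−4) + 0.615/C = 47.814/44.814 + 0.0504 = 1.1173
τ₀ = 8FD/(πd³) = 8·4610·144.0/(π·11.8³) = 5.31072e+06/5161.7 = 1028.9 MPa
τ_max = K·τ₀ = 1.1173 × 1028.9 = 1149.6 MPa

1150 MPa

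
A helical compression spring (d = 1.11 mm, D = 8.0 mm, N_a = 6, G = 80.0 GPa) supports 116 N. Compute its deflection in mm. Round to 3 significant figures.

k = Gd⁴/(8D³N_a) = (80.0×10³)(1.11⁴)/(8·8.0³·6) = 4.9416 N/mm
δ = F/k = 116 / 4.9416 = 23.474 mm

23.5 mm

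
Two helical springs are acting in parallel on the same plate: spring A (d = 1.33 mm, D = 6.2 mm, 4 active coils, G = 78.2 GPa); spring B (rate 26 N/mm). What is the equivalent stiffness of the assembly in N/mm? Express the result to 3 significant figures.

58.1 N/mm

k_A = Gd⁴/(8D³N_a) = (78.2×10³)(1.33⁴)/(8·6.2³·4) = 32.084 N/mm
Parallel: k_eq = 32.084 + 26 = 58.084 N/mm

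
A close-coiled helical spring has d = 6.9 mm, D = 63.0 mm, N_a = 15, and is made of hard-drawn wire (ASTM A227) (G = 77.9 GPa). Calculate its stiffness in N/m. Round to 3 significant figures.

5880 N/m

k = Gd⁴/(8D³N_a) = (77.9×10³ × 6.9⁴) / (8 × 63.0³ × 15)
  = 1.76577e+08 / 3.00056e+07 = 5.8848 N/mm = 5884.8 N/m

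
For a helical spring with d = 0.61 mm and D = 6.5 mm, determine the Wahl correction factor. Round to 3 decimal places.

1.135

C = D/d = 6.5/0.61 = 10.6557
K_W = (4C−1)/(4C−4) + 0.615/C = 41.623/38.623 + 0.0577 = 1.1354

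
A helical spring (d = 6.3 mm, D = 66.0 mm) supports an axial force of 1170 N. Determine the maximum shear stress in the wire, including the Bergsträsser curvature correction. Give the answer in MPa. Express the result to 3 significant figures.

Spring index C = D/d = 66.0/6.3 = 10.4762
K_B = (4C+2)/(4C−3) = 43.905/38.905 = 1.1285
τ₀ = 8FD/(πd³) = 8·1170·66.0/(π·6.3³) = 617760/785.55 = 786.41 MPa
τ_max = K·τ₀ = 1.1285 × 786.41 = 887.48 MPa

887 MPa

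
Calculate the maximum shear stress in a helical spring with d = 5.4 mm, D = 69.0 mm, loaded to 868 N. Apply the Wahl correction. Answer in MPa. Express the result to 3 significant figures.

Spring index C = D/d = 69.0/5.4 = 12.7778
K_W = (4C−1)/(4C−4) + 0.615/C = 50.111/47.111 + 0.0481 = 1.1118
τ₀ = 8FD/(πd³) = 8·868·69.0/(π·5.4³) = 479136/494.69 = 968.56 MPa
τ_max = K·τ₀ = 1.1118 × 968.56 = 1076.9 MPa

1080 MPa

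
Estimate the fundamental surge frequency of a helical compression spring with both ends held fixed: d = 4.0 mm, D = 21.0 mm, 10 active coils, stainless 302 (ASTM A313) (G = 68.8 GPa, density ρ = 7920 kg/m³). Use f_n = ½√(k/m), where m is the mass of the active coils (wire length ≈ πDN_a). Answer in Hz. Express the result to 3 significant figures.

k = Gd⁴/(8D³N_a) = (68.8×10³)(4.0⁴)/(8·21.0³·10) = 23.773 N/mm = 23773 N/m
Wire length L = πDN_a = π·21.0·10 = 659.73 mm
m = ρ·(πd²/4)·L = 7920 × 12.566×10⁻⁶ m² × 0.65973 m = 0.065661 kg
f_n = ½√(k/m) = 0.5·√(23773/0.065661) = 0.5·√(3.6206e+05) = 300.86 Hz

301 Hz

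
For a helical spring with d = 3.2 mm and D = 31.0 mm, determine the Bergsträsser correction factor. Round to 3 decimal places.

C = D/d = 31.0/3.2 = 9.6875
K_B = (4C+2)/(4C−3) = 40.750/35.750 = 1.1399

1.140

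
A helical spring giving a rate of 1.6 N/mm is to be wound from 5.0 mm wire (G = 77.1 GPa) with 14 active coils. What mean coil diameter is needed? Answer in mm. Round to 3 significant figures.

64.5 mm

D = (Gd⁴/(8N_a·k))^(1/3) = (77.1×10³·5.0⁴/(8·14·1.6))^(1/3)
  = (268903)^(1/3) = 64.5454 mm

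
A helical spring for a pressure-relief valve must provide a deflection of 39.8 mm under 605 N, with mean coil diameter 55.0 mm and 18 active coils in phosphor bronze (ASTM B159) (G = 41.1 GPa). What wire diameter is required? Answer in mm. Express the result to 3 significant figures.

9.70 mm

Required rate k = F/δ = 605/39.8 = 15.201 N/mm
d = (8D³N_a·k / G)^(1/4) = (8·55.0³·18·15.201 / (41.1×10³))^0.25
  = (8861)^0.25 = 9.7022 mm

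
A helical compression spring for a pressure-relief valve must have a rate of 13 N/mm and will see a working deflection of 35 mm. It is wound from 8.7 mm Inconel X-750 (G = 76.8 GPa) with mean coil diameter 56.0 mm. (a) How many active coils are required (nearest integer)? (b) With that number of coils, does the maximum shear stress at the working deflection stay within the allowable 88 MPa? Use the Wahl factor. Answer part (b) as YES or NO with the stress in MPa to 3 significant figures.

N_a = Gd⁴/(8D³k) = (76.8×10³)(8.7⁴)/(8·56.0³·13) = 24.09 → N_a = 24
Actual rate k = Gd⁴/(8D³·24) = 13.049 N/mm
Working load F = kδ = 13.049·35 = 456.71 N
C = 56.0/8.7 = 6.4368; K_W = (4C−1)/(4C−4)+0.615/C = 1.2335
τ_max = K_W·8FD/(πd³) = 1.2335·98.903 = 122 MPa
τ_max > 88 MPa → exceeds allowable

(a) 24 coils; (b) NO, τ_max = 122 MPa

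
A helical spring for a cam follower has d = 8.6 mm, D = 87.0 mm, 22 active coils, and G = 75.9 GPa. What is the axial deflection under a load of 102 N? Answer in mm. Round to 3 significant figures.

28.5 mm

k = Gd⁴/(8D³N_a) = (75.9×10³)(8.6⁴)/(8·87.0³·22) = 3.5823 N/mm
δ = F/k = 102 / 3.5823 = 28.473 mm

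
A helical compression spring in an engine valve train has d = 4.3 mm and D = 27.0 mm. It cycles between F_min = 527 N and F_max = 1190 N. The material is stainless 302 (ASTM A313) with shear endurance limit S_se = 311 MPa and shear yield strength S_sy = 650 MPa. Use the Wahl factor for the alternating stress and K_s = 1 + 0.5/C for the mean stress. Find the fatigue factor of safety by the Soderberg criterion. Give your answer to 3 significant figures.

C = D/d = 27.0/4.3 = 6.2791; K_W = (4C−1)/(4C−4)+0.615/C = 1.2400; K_s = 1+0.5/C = 1.0796
F_a = (F_max−F_min)/2 = 331.5 N; F_m = (F_max+F_min)/2 = 858.5 N
τ_a = K_W·8F_aD/(πd³) = 1.2400 × 286.67 = 355.47 MPa
τ_m = K_s·8F_mD/(πd³) = 1.0796 × 742.4 = 801.52 MPa
Soderberg: 1/n_f = τ_a/S_se + τ_m/S_sy = 355.47/311 + 801.52/650 = 1.14301 + 1.23311 = 2.3761
n_f = 1/2.3761 = 0.4209

0.421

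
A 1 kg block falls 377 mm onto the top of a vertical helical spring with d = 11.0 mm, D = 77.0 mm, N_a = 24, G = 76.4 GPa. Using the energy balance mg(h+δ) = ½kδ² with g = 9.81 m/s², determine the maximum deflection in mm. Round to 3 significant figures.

k = Gd⁴/(8D³N_a) = (76.4×10³)(11.0⁴)/(8·77.0³·24) = 12.761 N/mm
W = mg = 1 × 9.81 = 9.81 N
½kδ² − Wδ − Wh = 0 → δ = (W + √(W² + 2kWh))/k
δ = (9.81 + √(96.236 + 94391.1))/12.761 = (9.81 + 307.39)/12.761 = 24.856 mm

24.9 mm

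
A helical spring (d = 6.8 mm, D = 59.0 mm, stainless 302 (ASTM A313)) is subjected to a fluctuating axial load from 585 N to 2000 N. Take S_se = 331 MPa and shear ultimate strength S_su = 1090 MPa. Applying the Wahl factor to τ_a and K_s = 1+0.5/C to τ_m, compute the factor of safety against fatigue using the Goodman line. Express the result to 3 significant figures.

0.558

C = D/d = 59.0/6.8 = 8.6765; K_W = (4C−1)/(4C−4)+0.615/C = 1.1686; K_s = 1+0.5/C = 1.0576
F_a = (F_max−F_min)/2 = 707.5 N; F_m = (F_max+F_min)/2 = 1292.5 N
τ_a = K_W·8F_aD/(πd³) = 1.1686 × 338.06 = 395.05 MPa
τ_m = K_s·8F_mD/(πd³) = 1.0576 × 617.58 = 653.17 MPa
Goodman: 1/n_f = τ_a/S_se + τ_m/S_su = 395.05/331 + 653.17/1090 = 1.19350 + 0.59924 = 1.7927
n_f = 1/1.7927 = 0.5578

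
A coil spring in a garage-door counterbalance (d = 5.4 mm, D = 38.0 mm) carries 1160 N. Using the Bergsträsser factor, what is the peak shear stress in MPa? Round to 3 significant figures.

855 MPa

Spring index C = D/d = 38.0/5.4 = 7.0370
K_B = (4C+2)/(4C−3) = 30.148/25.148 = 1.1988
τ₀ = 8FD/(πd³) = 8·1160·38.0/(π·5.4³) = 352640/494.69 = 712.85 MPa
τ_max = K·τ₀ = 1.1988 × 712.85 = 854.58 MPa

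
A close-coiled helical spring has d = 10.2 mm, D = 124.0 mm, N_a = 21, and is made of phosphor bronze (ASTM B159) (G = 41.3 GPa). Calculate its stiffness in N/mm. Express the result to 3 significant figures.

k = Gd⁴/(8D³N_a) = (41.3×10³ × 10.2⁴) / (8 × 124.0³ × 21)
  = 4.47044e+08 / 3.20313e+08 = 1.3956 N/mm

1.40 N/mm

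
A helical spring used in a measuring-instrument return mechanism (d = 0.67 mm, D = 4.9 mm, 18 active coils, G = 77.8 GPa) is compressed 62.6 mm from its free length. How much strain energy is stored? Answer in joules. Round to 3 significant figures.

k = Gd⁴/(8D³N_a) = (77.8×10³)(0.67⁴)/(8·4.9³·18) = 0.9254 N/mm
U = ½kδ² = 0.5 × 0.9254 × 62.6² = 1813.2 N·mm = 1.8132 J

1.81 J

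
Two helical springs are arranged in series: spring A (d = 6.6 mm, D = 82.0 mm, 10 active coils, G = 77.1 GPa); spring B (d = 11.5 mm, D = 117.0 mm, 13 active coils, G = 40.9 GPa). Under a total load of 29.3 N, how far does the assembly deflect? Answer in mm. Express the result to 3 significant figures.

15.7 mm

k_A = Gd⁴/(8D³N_a) = (77.1×10³)(6.6⁴)/(8·82.0³·10) = 3.3166 N/mm
k_B = Gd⁴/(8D³N_a) = (40.9×10³)(11.5⁴)/(8·117.0³·13) = 4.2946 N/mm
Series: 1/k_eq = 1/3.3166 + 1/4.2946 = 0.53436; k_eq = 1.8714 N/mm
δ = F/k_eq = 29.3/1.8714 = 15.657 mm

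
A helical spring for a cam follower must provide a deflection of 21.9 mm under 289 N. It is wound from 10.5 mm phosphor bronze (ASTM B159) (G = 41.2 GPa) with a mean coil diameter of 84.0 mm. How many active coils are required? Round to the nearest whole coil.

8

Required rate k = F/δ = 289/21.9 = 13.196 N/mm
N_a = Gd⁴/(8D³k) = (41.2×10³ × 10.5⁴)/(8 × 84.0³ × 13.196)
    = 5.00789e+08 / 6.25722e+07 = 8.003 → 8 coils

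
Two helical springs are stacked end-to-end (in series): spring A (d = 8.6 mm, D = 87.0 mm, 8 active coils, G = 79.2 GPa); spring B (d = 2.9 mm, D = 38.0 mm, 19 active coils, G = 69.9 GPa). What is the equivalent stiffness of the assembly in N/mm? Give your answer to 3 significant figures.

0.560 N/mm

k_A = Gd⁴/(8D³N_a) = (79.2×10³)(8.6⁴)/(8·87.0³·8) = 10.28 N/mm
k_B = Gd⁴/(8D³N_a) = (69.9×10³)(2.9⁴)/(8·38.0³·19) = 0.59275 N/mm
Series: 1/k_eq = 1/10.28 + 1/0.59275 = 1.7843; k_eq = 0.56044 N/mm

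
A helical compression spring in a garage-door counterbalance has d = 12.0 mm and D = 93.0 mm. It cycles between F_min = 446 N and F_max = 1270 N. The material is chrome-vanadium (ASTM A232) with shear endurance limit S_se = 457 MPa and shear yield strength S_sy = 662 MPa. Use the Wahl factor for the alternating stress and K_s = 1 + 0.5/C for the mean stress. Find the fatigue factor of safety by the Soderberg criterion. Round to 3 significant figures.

C = D/d = 93.0/12.0 = 7.7500; K_W = (4C−1)/(4C−4)+0.615/C = 1.1905; K_s = 1+0.5/C = 1.0645
F_a = (F_max−F_min)/2 = 412 N; F_m = (F_max+F_min)/2 = 858 N
τ_a = K_W·8F_aD/(πd³) = 1.1905 × 56.465 = 67.219 MPa
τ_m = K_s·8F_mD/(πd³) = 1.0645 × 117.59 = 125.18 MPa
Soderberg: 1/n_f = τ_a/S_se + τ_m/S_sy = 67.219/457 + 125.18/662 = 0.14709 + 0.18909 = 0.33617
n_f = 1/0.33617 = 2.975

2.97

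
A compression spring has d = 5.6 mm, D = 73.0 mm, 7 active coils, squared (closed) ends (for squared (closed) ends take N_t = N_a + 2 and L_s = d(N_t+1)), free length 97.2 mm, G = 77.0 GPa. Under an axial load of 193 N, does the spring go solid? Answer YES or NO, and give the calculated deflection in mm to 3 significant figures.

YES, δ = 55.5 mm

k = Gd⁴/(8D³N_a) = (77.0×10³)(5.6⁴)/(8·73.0³·7) = 3.4761 N/mm
N_t = 9; L_s = 5.6·10 = 56 mm; δ_solid = L₀ − L_s = 97.2 − 56 = 41.2 mm
δ = F/k = 193/3.4761 = 55.523 mm
δ ≥ δ_solid → spring goes solid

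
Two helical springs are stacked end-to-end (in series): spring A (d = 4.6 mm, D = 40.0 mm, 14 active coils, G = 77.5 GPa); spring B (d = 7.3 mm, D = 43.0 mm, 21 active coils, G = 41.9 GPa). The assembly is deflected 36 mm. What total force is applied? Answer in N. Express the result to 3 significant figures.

k_A = Gd⁴/(8D³N_a) = (77.5×10³)(4.6⁴)/(8·40.0³·14) = 4.841 N/mm
k_B = Gd⁴/(8D³N_a) = (41.9×10³)(7.3⁴)/(8·43.0³·21) = 8.9082 N/mm
Series: 1/k_eq = 1/4.841 + 1/8.9082 = 0.31882; k_eq = 3.1365 N/mm
F = k_eq·δ = 3.1365·36 = 112.91 N

113 N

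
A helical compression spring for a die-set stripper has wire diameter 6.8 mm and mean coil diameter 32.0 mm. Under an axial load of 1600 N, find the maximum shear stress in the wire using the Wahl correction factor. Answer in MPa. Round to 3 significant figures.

Spring index C = D/d = 32.0/6.8 = 4.7059
K_W = (4C−1)/(4C−4) + 0.615/C = 17.824/14.824 + 0.1307 = 1.3331
τ₀ = 8FD/(πd³) = 8·1600·32.0/(π·6.8³) = 409600/987.82 = 414.65 MPa
τ_max = K·τ₀ = 1.3331 × 414.65 = 552.76 MPa

553 MPa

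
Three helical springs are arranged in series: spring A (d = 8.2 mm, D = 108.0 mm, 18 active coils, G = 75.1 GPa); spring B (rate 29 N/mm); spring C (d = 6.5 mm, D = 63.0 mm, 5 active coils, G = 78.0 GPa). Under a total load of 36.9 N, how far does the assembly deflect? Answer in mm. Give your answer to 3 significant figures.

23.6 mm

k_A = Gd⁴/(8D³N_a) = (75.1×10³)(8.2⁴)/(8·108.0³·18) = 1.8718 N/mm
k_C = Gd⁴/(8D³N_a) = (78.0×10³)(6.5⁴)/(8·63.0³·5) = 13.921 N/mm
Series: 1/k_eq = 1/1.8718 + 1/29 + 1/13.921 = 0.64056; k_eq = 1.5611 N/mm
δ = F/k_eq = 36.9/1.5611 = 23.637 mm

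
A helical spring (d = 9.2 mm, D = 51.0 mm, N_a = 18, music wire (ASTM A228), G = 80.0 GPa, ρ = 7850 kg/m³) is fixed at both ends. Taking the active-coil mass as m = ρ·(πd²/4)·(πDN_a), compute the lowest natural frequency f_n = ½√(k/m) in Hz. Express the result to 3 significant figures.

70.6 Hz

k = Gd⁴/(8D³N_a) = (80.0×10³)(9.2⁴)/(8·51.0³·18) = 30.003 N/mm = 30003 N/m
Wire length L = πDN_a = π·51.0·18 = 2884 mm
m = ρ·(πd²/4)·L = 7850 × 66.476×10⁻⁶ m² × 2.884 m = 1.505 kg
f_n = ½√(k/m) = 0.5·√(30003/1.505) = 0.5·√(19936) = 70.598 Hz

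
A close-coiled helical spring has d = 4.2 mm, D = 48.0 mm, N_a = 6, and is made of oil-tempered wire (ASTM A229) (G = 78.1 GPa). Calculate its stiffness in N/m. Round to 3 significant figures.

4580 N/m

k = Gd⁴/(8D³N_a) = (78.1×10³ × 4.2⁴) / (8 × 48.0³ × 6)
  = 2.43023e+07 / 5.30842e+06 = 4.5781 N/mm = 4578.1 N/m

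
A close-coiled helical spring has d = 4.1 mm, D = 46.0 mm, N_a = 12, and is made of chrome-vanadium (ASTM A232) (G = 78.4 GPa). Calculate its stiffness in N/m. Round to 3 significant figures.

2370 N/m

k = Gd⁴/(8D³N_a) = (78.4×10³ × 4.1⁴) / (8 × 46.0³ × 12)
  = 2.2154e+07 / 9.34426e+06 = 2.3709 N/mm = 2370.9 N/m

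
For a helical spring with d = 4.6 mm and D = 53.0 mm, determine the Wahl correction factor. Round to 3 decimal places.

C = D/d = 53.0/4.6 = 11.5217
K_W = (4C−1)/(4C−4) + 0.615/C = 45.087/42.087 + 0.0534 = 1.1247

1.125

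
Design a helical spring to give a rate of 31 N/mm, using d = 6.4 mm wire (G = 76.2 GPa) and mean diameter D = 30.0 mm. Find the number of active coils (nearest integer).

N_a = Gd⁴/(8D³k) = (76.2×10³ × 6.4⁴)/(8 × 30.0³ × 31)
    = 1.27842e+08 / 6.696e+06 = 19.09 → 19 coils

19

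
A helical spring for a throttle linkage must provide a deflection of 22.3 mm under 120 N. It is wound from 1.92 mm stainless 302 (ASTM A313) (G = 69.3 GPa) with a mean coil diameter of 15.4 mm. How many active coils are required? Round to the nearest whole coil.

6

Required rate k = F/δ = 120/22.3 = 5.3812 N/mm
N_a = Gd⁴/(8D³k) = (69.3×10³ × 1.92⁴)/(8 × 15.4³ × 5.3812)
    = 941755 / 157228 = 5.99 → 6 coils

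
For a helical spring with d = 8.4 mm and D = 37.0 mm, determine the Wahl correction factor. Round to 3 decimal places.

1.360

C = D/d = 37.0/8.4 = 4.4048
K_W = (4C−1)/(4C−4) + 0.615/C = 16.619/13.619 + 0.1396 = 1.3599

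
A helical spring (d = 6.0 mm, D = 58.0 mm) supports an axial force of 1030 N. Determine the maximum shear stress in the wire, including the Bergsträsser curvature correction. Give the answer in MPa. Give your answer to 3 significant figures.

Spring index C = D/d = 58.0/6.0 = 9.6667
K_B = (4C+2)/(4C−3) = 40.667/35.667 = 1.1402
τ₀ = 8FD/(πd³) = 8·1030·58.0/(π·6.0³) = 477920/678.58 = 704.29 MPa
τ_max = K·τ₀ = 1.1402 × 704.29 = 803.02 MPa

803 MPa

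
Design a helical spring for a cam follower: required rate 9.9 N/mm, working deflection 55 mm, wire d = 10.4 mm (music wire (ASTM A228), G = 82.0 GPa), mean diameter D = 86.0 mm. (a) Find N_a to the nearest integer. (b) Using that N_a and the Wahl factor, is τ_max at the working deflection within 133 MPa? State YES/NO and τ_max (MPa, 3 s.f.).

N_a = Gd⁴/(8D³k) = (82.0×10³)(10.4⁴)/(8·86.0³·9.9) = 19.04 → N_a = 19
Actual rate k = Gd⁴/(8D³·19) = 9.9222 N/mm
Working load F = kδ = 9.9222·55 = 545.72 N
C = 86.0/10.4 = 8.2692; K_W = (4C−1)/(4C−4)+0.615/C = 1.1775
τ_max = K_W·8FD/(πd³) = 1.1775·106.25 = 125.11 MPa
τ_max ≤ 133 MPa → acceptable

(a) 19 coils; (b) YES, τ_max = 125 MPa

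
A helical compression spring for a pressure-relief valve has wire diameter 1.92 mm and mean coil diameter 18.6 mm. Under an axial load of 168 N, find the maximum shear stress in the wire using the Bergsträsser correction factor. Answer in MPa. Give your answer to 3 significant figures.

1280 MPa

Spring index C = D/d = 18.6/1.92 = 9.6875
K_B = (4C+2)/(4C−3) = 40.750/35.750 = 1.1399
τ₀ = 8FD/(πd³) = 8·168·18.6/(π·1.92³) = 24998.4/22.236 = 1124.2 MPa
τ_max = K·τ₀ = 1.1399 × 1124.2 = 1281.5 MPa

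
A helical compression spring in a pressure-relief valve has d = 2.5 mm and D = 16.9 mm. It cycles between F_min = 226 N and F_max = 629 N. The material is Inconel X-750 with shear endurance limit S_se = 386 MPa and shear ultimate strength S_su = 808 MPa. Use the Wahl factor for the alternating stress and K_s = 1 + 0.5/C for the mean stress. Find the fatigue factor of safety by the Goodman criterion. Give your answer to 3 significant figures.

0.301

C = D/d = 16.9/2.5 = 6.7600; K_W = (4C−1)/(4C−4)+0.615/C = 1.2212; K_s = 1+0.5/C = 1.0740
F_a = (F_max−F_min)/2 = 201.5 N; F_m = (F_max+F_min)/2 = 427.5 N
τ_a = K_W·8F_aD/(πd³) = 1.2212 × 554.99 = 677.74 MPa
τ_m = K_s·8F_mD/(πd³) = 1.0740 × 1177.5 = 1264.5 MPa
Goodman: 1/n_f = τ_a/S_se + τ_m/S_su = 677.74/386 + 1264.5/808 = 1.75580 + 1.56503 = 3.3208
n_f = 1/3.3208 = 0.3011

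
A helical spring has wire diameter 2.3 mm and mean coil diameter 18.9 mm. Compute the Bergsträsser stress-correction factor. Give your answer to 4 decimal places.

1.1674

C = D/d = 18.9/2.3 = 8.2174
K_B = (4C+2)/(4C−3) = 34.870/29.870 = 1.1674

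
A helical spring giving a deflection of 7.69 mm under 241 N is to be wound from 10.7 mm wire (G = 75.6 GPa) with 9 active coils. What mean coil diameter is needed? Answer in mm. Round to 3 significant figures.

Required rate k = F/δ = 241/7.69 = 31.339 N/mm
D = (Gd⁴/(8N_a·k))^(1/3) = (75.6×10³·10.7⁴/(8·9·31.339))^(1/3)
  = (439171)^(1/3) = 76.0113 mm

76.0 mm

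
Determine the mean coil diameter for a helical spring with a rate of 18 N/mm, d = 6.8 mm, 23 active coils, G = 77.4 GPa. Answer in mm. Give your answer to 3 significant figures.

36.8 mm

D = (Gd⁴/(8N_a·k))^(1/3) = (77.4×10³·6.8⁴/(8·23·18))^(1/3)
  = (49967.3)^(1/3) = 36.8323 mm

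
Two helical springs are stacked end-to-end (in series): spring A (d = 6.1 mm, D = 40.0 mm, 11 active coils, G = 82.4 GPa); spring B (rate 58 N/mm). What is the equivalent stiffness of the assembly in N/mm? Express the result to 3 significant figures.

15.0 N/mm

k_A = Gd⁴/(8D³N_a) = (82.4×10³)(6.1⁴)/(8·40.0³·11) = 20.257 N/mm
Series: 1/k_eq = 1/20.257 + 1/58 = 0.066606; k_eq = 15.014 N/mm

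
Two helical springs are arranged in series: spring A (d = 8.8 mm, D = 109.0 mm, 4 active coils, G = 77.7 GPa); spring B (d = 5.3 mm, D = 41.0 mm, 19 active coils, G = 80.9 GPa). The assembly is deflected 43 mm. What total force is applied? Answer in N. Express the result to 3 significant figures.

170 N

k_A = Gd⁴/(8D³N_a) = (77.7×10³)(8.8⁴)/(8·109.0³·4) = 11.244 N/mm
k_B = Gd⁴/(8D³N_a) = (80.9×10³)(5.3⁴)/(8·41.0³·19) = 6.0934 N/mm
Series: 1/k_eq = 1/11.244 + 1/6.0934 = 0.25305; k_eq = 3.9518 N/mm
F = k_eq·δ = 3.9518·43 = 169.93 N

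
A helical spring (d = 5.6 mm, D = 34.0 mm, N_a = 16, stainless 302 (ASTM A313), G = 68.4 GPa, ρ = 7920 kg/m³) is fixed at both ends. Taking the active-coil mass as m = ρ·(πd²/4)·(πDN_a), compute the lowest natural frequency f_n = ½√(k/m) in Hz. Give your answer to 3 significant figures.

k = Gd⁴/(8D³N_a) = (68.4×10³)(5.6⁴)/(8·34.0³·16) = 13.371 N/mm = 13371 N/m
Wire length L = πDN_a = π·34.0·16 = 1709 mm
m = ρ·(πd²/4)·L = 7920 × 24.63×10⁻⁶ m² × 1.709 m = 0.33338 kg
f_n = ½√(k/m) = 0.5·√(13371/0.33338) = 0.5·√(40107) = 100.13 Hz

100 Hz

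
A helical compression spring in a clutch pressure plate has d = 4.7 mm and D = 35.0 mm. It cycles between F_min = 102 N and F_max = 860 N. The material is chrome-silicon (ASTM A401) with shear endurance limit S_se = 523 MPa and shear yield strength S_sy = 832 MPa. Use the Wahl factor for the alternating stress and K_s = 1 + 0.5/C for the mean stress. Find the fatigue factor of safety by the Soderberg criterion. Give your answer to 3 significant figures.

C = D/d = 35.0/4.7 = 7.4468; K_W = (4C−1)/(4C−4)+0.615/C = 1.1989; K_s = 1+0.5/C = 1.0671
F_a = (F_max−F_min)/2 = 379 N; F_m = (F_max+F_min)/2 = 481 N
τ_a = K_W·8F_aD/(πd³) = 1.1989 × 325.35 = 390.07 MPa
τ_m = K_s·8F_mD/(πd³) = 1.0671 × 412.91 = 440.64 MPa
Soderberg: 1/n_f = τ_a/S_se + τ_m/S_sy = 390.07/523 + 440.64/832 = 0.74584 + 0.52961 = 1.2754
n_f = 1/1.2754 = 0.784

0.784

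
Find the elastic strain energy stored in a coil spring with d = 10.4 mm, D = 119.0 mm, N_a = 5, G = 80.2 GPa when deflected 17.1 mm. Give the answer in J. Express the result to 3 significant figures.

k = Gd⁴/(8D³N_a) = (80.2×10³)(10.4⁴)/(8·119.0³·5) = 13.919 N/mm
U = ½kδ² = 0.5 × 13.919 × 17.1² = 2035 N·mm = 2.035 J

2.04 J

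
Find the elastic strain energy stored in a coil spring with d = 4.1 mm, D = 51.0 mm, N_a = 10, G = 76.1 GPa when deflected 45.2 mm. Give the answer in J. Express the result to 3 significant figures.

2.07 J

k = Gd⁴/(8D³N_a) = (76.1×10³)(4.1⁴)/(8·51.0³·10) = 2.0264 N/mm
U = ½kδ² = 0.5 × 2.0264 × 45.2² = 2070 N·mm = 2.07 J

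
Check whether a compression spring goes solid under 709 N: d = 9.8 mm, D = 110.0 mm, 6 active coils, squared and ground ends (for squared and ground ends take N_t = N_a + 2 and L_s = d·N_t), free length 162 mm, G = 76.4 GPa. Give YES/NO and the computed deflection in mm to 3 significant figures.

NO, δ = 64.3 mm

k = Gd⁴/(8D³N_a) = (76.4×10³)(9.8⁴)/(8·110.0³·6) = 11.03 N/mm
N_t = 8; L_s = 9.8·8 = 78.4 mm; δ_solid = L₀ − L_s = 162 − 78.4 = 83.6 mm
δ = F/k = 709/11.03 = 64.279 mm
δ < δ_solid → spring does not go solid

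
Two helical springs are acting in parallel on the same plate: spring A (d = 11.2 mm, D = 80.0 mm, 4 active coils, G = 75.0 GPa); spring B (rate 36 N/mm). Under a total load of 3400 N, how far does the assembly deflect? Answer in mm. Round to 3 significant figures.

31.5 mm

k_A = Gd⁴/(8D³N_a) = (75.0×10³)(11.2⁴)/(8·80.0³·4) = 72.03 N/mm
Parallel: k_eq = 72.03 + 36 = 108.03 N/mm
δ = F/k_eq = 3400/108.03 = 31.473 mm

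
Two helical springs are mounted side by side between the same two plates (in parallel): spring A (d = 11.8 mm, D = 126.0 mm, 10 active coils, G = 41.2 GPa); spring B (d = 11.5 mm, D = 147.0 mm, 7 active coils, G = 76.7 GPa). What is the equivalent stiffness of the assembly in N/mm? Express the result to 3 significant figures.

k_A = Gd⁴/(8D³N_a) = (41.2×10³)(11.8⁴)/(8·126.0³·10) = 4.9914 N/mm
k_B = Gd⁴/(8D³N_a) = (76.7×10³)(11.5⁴)/(8·147.0³·7) = 7.5413 N/mm
Parallel: k_eq = 4.9914 + 7.5413 = 12.533 N/mm

12.5 N/mm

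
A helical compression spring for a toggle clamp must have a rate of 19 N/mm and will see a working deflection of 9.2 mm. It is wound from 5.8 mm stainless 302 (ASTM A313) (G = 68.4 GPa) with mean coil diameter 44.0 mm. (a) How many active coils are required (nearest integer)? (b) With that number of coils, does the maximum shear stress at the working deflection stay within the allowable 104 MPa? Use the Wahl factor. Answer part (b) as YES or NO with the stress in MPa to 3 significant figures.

(a) 6 coils; (b) NO, τ_max = 120 MPa

N_a = Gd⁴/(8D³k) = (68.4×10³)(5.8⁴)/(8·44.0³·19) = 5.978 → N_a = 6
Actual rate k = Gd⁴/(8D³·6) = 18.931 N/mm
Working load F = kδ = 18.931·9.2 = 174.16 N
C = 44.0/5.8 = 7.5862; K_W = (4C−1)/(4C−4)+0.615/C = 1.1949
τ_max = K_W·8FD/(πd³) = 1.1949·100.02 = 119.51 MPa
τ_max > 104 MPa → exceeds allowable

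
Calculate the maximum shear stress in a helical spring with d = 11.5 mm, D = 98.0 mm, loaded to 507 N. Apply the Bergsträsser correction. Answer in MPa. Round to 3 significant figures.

Spring index C = D/d = 98.0/11.5 = 8.5217
K_B = (4C+2)/(4C−3) = 36.087/31.087 = 1.1608
τ₀ = 8FD/(πd³) = 8·507·98.0/(π·11.5³) = 397488/4778 = 83.192 MPa
τ_max = K·τ₀ = 1.1608 × 83.192 = 96.572 MPa

96.6 MPa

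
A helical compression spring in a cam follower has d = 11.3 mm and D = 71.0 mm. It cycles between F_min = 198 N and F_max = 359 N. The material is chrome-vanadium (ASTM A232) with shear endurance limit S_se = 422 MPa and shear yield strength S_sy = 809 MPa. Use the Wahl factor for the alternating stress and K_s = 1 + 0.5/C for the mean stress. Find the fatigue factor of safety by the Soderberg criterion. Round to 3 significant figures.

C = D/d = 71.0/11.3 = 6.2832; K_W = (4C−1)/(4C−4)+0.615/C = 1.2398; K_s = 1+0.5/C = 1.0796
F_a = (F_max−F_min)/2 = 80.5 N; F_m = (F_max+F_min)/2 = 278.5 N
τ_a = K_W·8F_aD/(πd³) = 1.2398 × 10.087 = 12.506 MPa
τ_m = K_s·8F_mD/(πd³) = 1.0796 × 34.897 = 37.674 MPa
Soderberg: 1/n_f = τ_a/S_se + τ_m/S_sy = 12.506/422 + 37.674/809 = 0.02964 + 0.04657 = 0.076204
n_f = 1/0.076204 = 13.12

13.1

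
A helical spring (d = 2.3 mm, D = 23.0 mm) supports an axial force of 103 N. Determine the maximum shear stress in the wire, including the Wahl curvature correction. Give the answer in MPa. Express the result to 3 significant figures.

568 MPa

Spring index C = D/d = 23.0/2.3 = 10.0000
K_W = (4C−1)/(4C−4) + 0.615/C = 39.000/36.000 + 0.0615 = 1.1448
τ₀ = 8FD/(πd³) = 8·103·23.0/(π·2.3³) = 18952/38.224 = 495.82 MPa
τ_max = K·τ₀ = 1.1448 × 495.82 = 567.63 MPa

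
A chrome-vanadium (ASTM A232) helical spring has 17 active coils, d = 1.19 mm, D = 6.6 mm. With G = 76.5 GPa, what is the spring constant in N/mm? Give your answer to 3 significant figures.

k = Gd⁴/(8D³N_a) = (76.5×10³ × 1.19⁴) / (8 × 6.6³ × 17)
  = 153408 / 39099.5 = 3.9235 N/mm

3.92 N/mm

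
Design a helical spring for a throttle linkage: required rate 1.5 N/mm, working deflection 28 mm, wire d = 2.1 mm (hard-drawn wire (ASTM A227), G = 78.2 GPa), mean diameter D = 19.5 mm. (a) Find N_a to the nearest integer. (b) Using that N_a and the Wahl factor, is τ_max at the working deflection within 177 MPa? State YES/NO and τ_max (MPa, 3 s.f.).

N_a = Gd⁴/(8D³k) = (78.2×10³)(2.1⁴)/(8·19.5³·1.5) = 17.09 → N_a = 17
Actual rate k = Gd⁴/(8D³·17) = 1.5081 N/mm
Working load F = kδ = 1.5081·28 = 42.228 N
C = 19.5/2.1 = 9.2857; K_W = (4C−1)/(4C−4)+0.615/C = 1.1567
τ_max = K_W·8FD/(πd³) = 1.1567·226.42 = 261.91 MPa
τ_max > 177 MPa → exceeds allowable

(a) 17 coils; (b) NO, τ_max = 262 MPa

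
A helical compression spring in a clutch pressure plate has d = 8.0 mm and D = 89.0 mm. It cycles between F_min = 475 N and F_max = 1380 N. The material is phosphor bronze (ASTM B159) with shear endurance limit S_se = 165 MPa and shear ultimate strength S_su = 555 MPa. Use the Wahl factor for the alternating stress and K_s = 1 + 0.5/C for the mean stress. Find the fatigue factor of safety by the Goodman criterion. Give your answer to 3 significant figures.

C = D/d = 89.0/8.0 = 11.1250; K_W = (4C−1)/(4C−4)+0.615/C = 1.1294; K_s = 1+0.5/C = 1.0449
F_a = (F_max−F_min)/2 = 452.5 N; F_m = (F_max+F_min)/2 = 927.5 N
τ_a = K_W·8F_aD/(πd³) = 1.1294 × 200.3 = 226.21 MPa
τ_m = K_s·8F_mD/(πd³) = 1.0449 × 410.56 = 429.01 MPa
Goodman: 1/n_f = τ_a/S_se + τ_m/S_su = 226.21/165 + 429.01/555 = 1.37096 + 0.77299 = 2.144
n_f = 1/2.144 = 0.4664

0.466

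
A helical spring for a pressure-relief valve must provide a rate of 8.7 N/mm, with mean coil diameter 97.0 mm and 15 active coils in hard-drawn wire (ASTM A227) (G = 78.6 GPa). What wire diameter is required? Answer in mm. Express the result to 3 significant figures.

10.5 mm

d = (8D³N_a·k / G)^(1/4) = (8·97.0³·15·8.7 / (78.6×10³))^0.25
  = (12123)^0.25 = 10.4930 mm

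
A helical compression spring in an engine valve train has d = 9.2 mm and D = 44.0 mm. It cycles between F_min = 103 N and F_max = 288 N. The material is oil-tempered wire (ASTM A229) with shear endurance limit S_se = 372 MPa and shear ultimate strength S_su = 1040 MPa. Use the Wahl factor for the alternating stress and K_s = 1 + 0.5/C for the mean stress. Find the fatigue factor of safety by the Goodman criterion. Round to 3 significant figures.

12.9

C = D/d = 44.0/9.2 = 4.7826; K_W = (4C−1)/(4C−4)+0.615/C = 1.3269; K_s = 1+0.5/C = 1.1045
F_a = (F_max−F_min)/2 = 92.5 N; F_m = (F_max+F_min)/2 = 195.5 N
τ_a = K_W·8F_aD/(πd³) = 1.3269 × 13.31 = 17.66 MPa
τ_m = K_s·8F_mD/(πd³) = 1.1045 × 28.13 = 31.071 MPa
Goodman: 1/n_f = τ_a/S_se + τ_m/S_su = 17.66/372 + 31.071/1040 = 0.04747 + 0.02988 = 0.07735
n_f = 1/0.07735 = 12.93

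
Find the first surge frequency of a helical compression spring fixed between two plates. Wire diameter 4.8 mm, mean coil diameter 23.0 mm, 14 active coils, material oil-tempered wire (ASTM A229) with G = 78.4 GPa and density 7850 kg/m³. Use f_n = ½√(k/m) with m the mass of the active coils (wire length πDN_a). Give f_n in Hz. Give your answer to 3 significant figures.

231 Hz

k = Gd⁴/(8D³N_a) = (78.4×10³)(4.8⁴)/(8·23.0³·14) = 30.541 N/mm = 30541 N/m
Wire length L = πDN_a = π·23.0·14 = 1011.6 mm
m = ρ·(πd²/4)·L = 7850 × 18.096×10⁻⁶ m² × 1.0116 m = 0.1437 kg
f_n = ½√(k/m) = 0.5·√(30541/0.1437) = 0.5·√(2.1254e+05) = 230.51 Hz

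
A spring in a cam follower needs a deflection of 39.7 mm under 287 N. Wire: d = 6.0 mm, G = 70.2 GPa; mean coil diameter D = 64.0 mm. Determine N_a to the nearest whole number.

Required rate k = F/δ = 287/39.7 = 7.2292 N/mm
N_a = Gd⁴/(8D³k) = (70.2×10³ × 6.0⁴)/(8 × 64.0³ × 7.2292)
    = 9.09792e+07 / 1.51608e+07 = 6.001 → 6 coils

6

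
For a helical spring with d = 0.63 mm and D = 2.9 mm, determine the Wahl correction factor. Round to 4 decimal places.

1.3418

C = D/d = 2.9/0.63 = 4.6032
K_W = (4C−1)/(4C−4) + 0.615/C = 17.413/14.413 + 0.1336 = 1.3418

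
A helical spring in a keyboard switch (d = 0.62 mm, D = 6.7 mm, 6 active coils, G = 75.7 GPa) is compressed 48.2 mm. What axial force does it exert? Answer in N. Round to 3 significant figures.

k = Gd⁴/(8D³N_a) = (75.7×10³)(0.62⁴)/(8·6.7³·6) = 0.77481 N/mm
F = k·δ = 0.77481 × 48.2 = 37.346 N

37.3 N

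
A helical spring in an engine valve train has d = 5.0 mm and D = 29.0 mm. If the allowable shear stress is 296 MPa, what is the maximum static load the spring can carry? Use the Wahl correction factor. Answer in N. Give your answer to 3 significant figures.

C = D/d = 29.0/5.0 = 5.8000
K_W = (4C−1)/(4C−4) + 0.615/C = 22.200/19.200 + 0.1060 = 1.2623
τ_max = K·8FD/(πd³) → F_max = τ_allow·πd³/(8DK)
F_max = 296·π·5.0³/(8·29.0·1.2623) = 1.1624e+05/292.85 = 396.92 N

397 N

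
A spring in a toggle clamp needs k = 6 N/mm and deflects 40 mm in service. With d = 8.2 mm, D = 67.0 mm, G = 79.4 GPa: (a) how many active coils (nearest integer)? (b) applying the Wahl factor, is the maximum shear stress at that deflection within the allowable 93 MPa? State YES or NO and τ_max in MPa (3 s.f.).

(a) 25 coils; (b) YES, τ_max = 87.2 MPa

N_a = Gd⁴/(8D³k) = (79.4×10³)(8.2⁴)/(8·67.0³·6) = 24.87 → N_a = 25
Actual rate k = Gd⁴/(8D³·25) = 5.9679 N/mm
Working load F = kδ = 5.9679·40 = 238.72 N
C = 67.0/8.2 = 8.1707; K_W = (4C−1)/(4C−4)+0.615/C = 1.1799
τ_max = K_W·8FD/(πd³) = 1.1799·73.868 = 87.154 MPa
τ_max ≤ 93 MPa → acceptable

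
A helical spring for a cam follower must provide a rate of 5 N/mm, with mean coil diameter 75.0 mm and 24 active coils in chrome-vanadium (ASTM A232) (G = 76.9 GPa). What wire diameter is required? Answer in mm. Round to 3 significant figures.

d = (8D³N_a·k / G)^(1/4) = (8·75.0³·24·5 / (76.9×10³))^0.25
  = (5266.6)^0.25 = 8.5189 mm

8.52 mm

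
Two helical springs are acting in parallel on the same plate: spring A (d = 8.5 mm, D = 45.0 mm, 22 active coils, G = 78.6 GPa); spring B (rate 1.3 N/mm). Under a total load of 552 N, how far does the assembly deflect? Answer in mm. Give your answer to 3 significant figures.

k_A = Gd⁴/(8D³N_a) = (78.6×10³)(8.5⁴)/(8·45.0³·22) = 25.583 N/mm
Parallel: k_eq = 25.583 + 1.3 = 26.883 N/mm
δ = F/k_eq = 552/26.883 = 20.534 mm

20.5 mm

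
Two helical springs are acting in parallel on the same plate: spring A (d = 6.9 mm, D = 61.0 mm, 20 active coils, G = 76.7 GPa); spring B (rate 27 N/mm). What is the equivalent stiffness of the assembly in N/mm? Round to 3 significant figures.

31.8 N/mm

k_A = Gd⁴/(8D³N_a) = (76.7×10³)(6.9⁴)/(8·61.0³·20) = 4.7872 N/mm
Parallel: k_eq = 4.7872 + 27 = 31.787 N/mm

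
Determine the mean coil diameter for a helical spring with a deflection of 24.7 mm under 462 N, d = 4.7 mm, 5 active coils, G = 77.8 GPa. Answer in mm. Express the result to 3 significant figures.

37.0 mm

Required rate k = F/δ = 462/24.7 = 18.704 N/mm
D = (Gd⁴/(8N_a·k))^(1/3) = (77.8×10³·4.7⁴/(8·5·18.704))^(1/3)
  = (50741.8)^(1/3) = 37.0216 mm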